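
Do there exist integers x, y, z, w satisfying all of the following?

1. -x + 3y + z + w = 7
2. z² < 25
Yes

Take x = -7, y = 0, z = 0, w = 0. Substituting into each constraint:
  (1) 7 + 3(0) + 0 + 0 = 7 ✓
  (2) z² = (0)² = 0, and 0 < 25 ✓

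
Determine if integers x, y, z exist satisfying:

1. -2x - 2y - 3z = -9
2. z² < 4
Yes

Take x = 3, y = 0, z = 1. Substituting into each constraint:
  (1) -2(3) - 2(0) - 3(1) = -9 ✓
  (2) z² = (1)² = 1, and 1 < 4 ✓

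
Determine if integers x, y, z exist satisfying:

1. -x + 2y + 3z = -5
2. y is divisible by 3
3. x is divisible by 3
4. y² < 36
No

A contradictory subset is {-x + 2y + 3z = -5, y is divisible by 3, x is divisible by 3}. No integer assignment can satisfy these jointly:

  - -x + 2y + 3z = -5: is a linear equation tying the variables together
  - y is divisible by 3: restricts y to multiples of 3
  - x is divisible by 3: restricts x to multiples of 3

Modular obstruction: writing x = 3x' and writing y = 3y', every remaining term of the linear equation is divisible by 3, so the left side is ≡ 0 (mod 3); but the right side -5 ≡ 1 (mod 3). No integers can satisfy it.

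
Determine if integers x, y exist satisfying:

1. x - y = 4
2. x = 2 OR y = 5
Yes

Take x = 2, y = -2. Substituting into each constraint:
  (1) 2 + 2 = 4 ✓
  (2) x = 2, target 2 ✓ (first branch holds)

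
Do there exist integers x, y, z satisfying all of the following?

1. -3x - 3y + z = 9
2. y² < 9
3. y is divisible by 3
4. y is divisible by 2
Yes

Take x = 0, y = 0, z = 9. Substituting into each constraint:
  (1) -3(0) - 3(0) + 9 = 9 ✓
  (2) y² = (0)² = 0, and 0 < 9 ✓
  (3) 0 = 3 × 0, remainder 0 ✓
  (4) 0 = 2 × 0, remainder 0 ✓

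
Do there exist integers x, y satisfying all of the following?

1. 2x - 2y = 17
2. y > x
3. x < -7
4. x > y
No

Even the single constraint (2x - 2y = 17) is infeasible over the integers.

  - 2x - 2y = 17: every term on the left is divisible by 2, so the LHS ≡ 0 (mod 2), but the RHS 17 is not — no integer solution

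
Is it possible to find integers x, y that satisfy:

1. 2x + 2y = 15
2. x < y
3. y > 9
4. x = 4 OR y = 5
No

Even the single constraint (2x + 2y = 15) is infeasible over the integers.

  - 2x + 2y = 15: every term on the left is divisible by 2, so the LHS ≡ 0 (mod 2), but the RHS 15 is not — no integer solution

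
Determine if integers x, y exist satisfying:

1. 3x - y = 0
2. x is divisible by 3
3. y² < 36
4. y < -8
No

A contradictory subset is {y² < 36, y < -8}. No integer assignment can satisfy these jointly:

  - y² < 36: restricts y to |y| ≤ 5
  - y < -8: bounds one variable relative to a constant

Direct contradiction: the bounds on y require y ≥ -5 and y ≤ -9 simultaneously, which is empty.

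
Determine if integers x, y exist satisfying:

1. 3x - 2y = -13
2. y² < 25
Yes

Take x = -3, y = 2. Substituting into each constraint:
  (1) 3(-3) - 2(2) = -13 ✓
  (2) y² = (2)² = 4, and 4 < 25 ✓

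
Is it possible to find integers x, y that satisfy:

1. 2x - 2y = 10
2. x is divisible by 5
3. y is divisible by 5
Yes

Take x = 0, y = -5. Substituting into each constraint:
  (1) 2(0) - 2(-5) = 10 ✓
  (2) 0 = 5 × 0, remainder 0 ✓
  (3) -5 = 5 × -1, remainder 0 ✓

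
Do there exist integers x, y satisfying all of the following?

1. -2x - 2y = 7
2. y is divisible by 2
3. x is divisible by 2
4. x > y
No

Even the single constraint (-2x - 2y = 7) is infeasible over the integers.

  - -2x - 2y = 7: every term on the left is divisible by 2, so the LHS ≡ 0 (mod 2), but the RHS 7 is not — no integer solution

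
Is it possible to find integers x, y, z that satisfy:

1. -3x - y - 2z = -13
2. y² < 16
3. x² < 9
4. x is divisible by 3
Yes

Take x = 0, y = 1, z = 6. Substituting into each constraint:
  (1) -3(0) + (-1) - 2(6) = -13 ✓
  (2) y² = (1)² = 1, and 1 < 16 ✓
  (3) x² = (0)² = 0, and 0 < 9 ✓
  (4) 0 = 3 × 0, remainder 0 ✓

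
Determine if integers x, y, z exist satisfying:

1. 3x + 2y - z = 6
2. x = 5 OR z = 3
Yes

Take x = 5, y = 0, z = 9. Substituting into each constraint:
  (1) 3(5) + 2(0) + (-9) = 6 ✓
  (2) x = 5, target 5 ✓ (first branch holds)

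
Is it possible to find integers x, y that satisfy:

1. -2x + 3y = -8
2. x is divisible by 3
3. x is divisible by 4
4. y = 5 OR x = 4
No

A contradictory subset is {-2x + 3y = -8, x is divisible by 3, y = 5 OR x = 4}. No integer assignment can satisfy these jointly:

  - -2x + 3y = -8: is a linear equation tying the variables together
  - x is divisible by 3: restricts x to multiples of 3
  - y = 5 OR x = 4: forces a choice: either y = 5 or x = 4

Modular obstruction: writing x = 3x', every remaining term of the linear equation is divisible by 3, so the left side is ≡ 0 (mod 3); but the right side -8 ≡ 1 (mod 3). No integers can satisfy it.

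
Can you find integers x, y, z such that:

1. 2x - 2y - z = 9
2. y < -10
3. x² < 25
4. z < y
No

The full constraint system is jointly infeasible over the integers. Each constraint and what it forces:

  - 2x - 2y - z = 9: is a linear equation tying the variables together
  - y < -10: bounds one variable relative to a constant
  - x² < 25: restricts x to |x| ≤ 4
  - z < y: bounds one variable relative to another variable

Propagating the comparison: z < y and y ≤ -11 give z ≤ -12. Range argument: with x ∈ [-4, 4], y ∈ [−∞, -11], z ∈ [−∞, -12], the left side of the equation is at least 26, but the right side is 9 < 26. No integer solution exists.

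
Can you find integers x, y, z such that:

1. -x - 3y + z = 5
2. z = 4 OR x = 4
Yes

Take x = -1, y = 0, z = 4. Substituting into each constraint:
  (1) 1 - 3(0) + 4 = 5 ✓
  (2) z = 4, target 4 ✓ (first branch holds)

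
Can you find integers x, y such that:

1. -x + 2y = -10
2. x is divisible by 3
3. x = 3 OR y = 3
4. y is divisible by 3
No

A contradictory subset is {-x + 2y = -10, x is divisible by 3, x = 3 OR y = 3}. No integer assignment can satisfy these jointly:

  - -x + 2y = -10: is a linear equation tying the variables together
  - x is divisible by 3: restricts x to multiples of 3
  - x = 3 OR y = 3: forces a choice: either x = 3 or y = 3

Split on the disjunction (x = 3 OR y = 3):
  • If x = 3: with x = 3, every remaining term of the linear equation is divisible by 2, so the left side is ≡ 0 (mod 2); but the right side -7 ≡ 1 (mod 2). No integers can satisfy it.
  • If y = 3: with y = 3, writing x = 3x', every remaining term of the linear equation is divisible by 3, so the left side is ≡ 0 (mod 3); but the right side -16 ≡ 2 (mod 3). No integers can satisfy it.
Both branches are infeasible, so the system has no integer solution.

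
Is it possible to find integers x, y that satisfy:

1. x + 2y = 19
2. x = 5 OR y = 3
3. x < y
Yes

Take x = 5, y = 7. Substituting into each constraint:
  (1) 5 + 2(7) = 19 ✓
  (2) x = 5, target 5 ✓ (first branch holds)
  (3) 5 < 7 ✓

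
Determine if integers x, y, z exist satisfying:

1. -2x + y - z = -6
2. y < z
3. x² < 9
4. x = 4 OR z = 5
Yes

Take x = 2, y = 3, z = 5. Substituting into each constraint:
  (1) -2(2) + 3 + (-5) = -6 ✓
  (2) 3 < 5 ✓
  (3) x² = (2)² = 4, and 4 < 9 ✓
  (4) z = 5, target 5 ✓ (second branch holds)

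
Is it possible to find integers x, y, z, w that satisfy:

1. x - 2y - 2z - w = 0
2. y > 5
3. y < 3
No

A contradictory subset is {y > 5, y < 3}. No integer assignment can satisfy these jointly:

  - y > 5: bounds one variable relative to a constant
  - y < 3: bounds one variable relative to a constant

Direct contradiction: the bounds on y require y ≥ 6 and y ≤ 2 simultaneously, which is empty.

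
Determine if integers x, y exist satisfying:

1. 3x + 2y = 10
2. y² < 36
Yes

Take x = 2, y = 2. Substituting into each constraint:
  (1) 3(2) + 2(2) = 10 ✓
  (2) y² = (2)² = 4, and 4 < 36 ✓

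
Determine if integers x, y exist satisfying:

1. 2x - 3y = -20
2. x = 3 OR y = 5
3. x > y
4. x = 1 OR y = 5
No

A contradictory subset is {2x - 3y = -20, x > y, x = 1 OR y = 5}. No integer assignment can satisfy these jointly:

  - 2x - 3y = -20: is a linear equation tying the variables together
  - x > y: bounds one variable relative to another variable
  - x = 1 OR y = 5: forces a choice: either x = 1 or y = 5

Split on the disjunction (x = 1 OR y = 5):
  • If x = 1: with x = 1, every remaining term of the linear equation is divisible by 3, so the left side is ≡ 0 (mod 3); but the right side -22 ≡ 2 (mod 3). No integers can satisfy it.
  • If y = 5: with y = 5, every remaining term of the linear equation is divisible by 2, so the left side is ≡ 0 (mod 2); but the right side -5 ≡ 1 (mod 2). No integers can satisfy it.
Both branches are infeasible, so the system has no integer solution.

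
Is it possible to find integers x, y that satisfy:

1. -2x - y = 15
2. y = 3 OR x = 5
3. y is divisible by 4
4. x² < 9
No

A contradictory subset is {y = 3 OR x = 5, y is divisible by 4, x² < 9}. No integer assignment can satisfy these jointly:

  - y = 3 OR x = 5: forces a choice: either y = 3 or x = 5
  - y is divisible by 4: restricts y to multiples of 4
  - x² < 9: restricts x to |x| ≤ 2

Split on the disjunction (y = 3 OR x = 5):
  • If y = 3: this contradicts the divisibility constraint — 3 is not a multiple of 4.
  • If x = 5: this contradicts x² < 9, which requires |x| ≤ 2.
Both branches are infeasible, so the system has no integer solution.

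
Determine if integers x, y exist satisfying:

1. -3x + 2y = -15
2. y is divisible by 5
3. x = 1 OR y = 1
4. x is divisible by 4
No

A contradictory subset is {-3x + 2y = -15, x = 1 OR y = 1, x is divisible by 4}. No integer assignment can satisfy these jointly:

  - -3x + 2y = -15: is a linear equation tying the variables together
  - x = 1 OR y = 1: forces a choice: either x = 1 or y = 1
  - x is divisible by 4: restricts x to multiples of 4

Modular obstruction: writing x = 4x', every remaining term of the linear equation is divisible by 2, so the left side is ≡ 0 (mod 2); but the right side -15 ≡ 1 (mod 2). No integers can satisfy it.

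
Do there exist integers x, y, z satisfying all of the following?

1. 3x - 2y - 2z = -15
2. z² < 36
Yes

Take x = 1, y = 9, z = 0. Substituting into each constraint:
  (1) 3(1) - 2(9) - 2(0) = -15 ✓
  (2) z² = (0)² = 0, and 0 < 36 ✓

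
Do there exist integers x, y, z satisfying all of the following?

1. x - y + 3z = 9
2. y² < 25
Yes

Take x = 9, y = 0, z = 0. Substituting into each constraint:
  (1) 9 + 0 + 3(0) = 9 ✓
  (2) y² = (0)² = 0, and 0 < 25 ✓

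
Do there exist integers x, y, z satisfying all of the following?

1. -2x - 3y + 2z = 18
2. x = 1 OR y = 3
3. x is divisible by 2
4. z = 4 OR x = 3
No

A contradictory subset is {-2x - 3y + 2z = 18, x = 1 OR y = 3, x is divisible by 2}. No integer assignment can satisfy these jointly:

  - -2x - 3y + 2z = 18: is a linear equation tying the variables together
  - x = 1 OR y = 3: forces a choice: either x = 1 or y = 3
  - x is divisible by 2: restricts x to multiples of 2

Split on the disjunction (x = 1 OR y = 3):
  • If x = 1: this contradicts the divisibility constraint — 1 is not a multiple of 2.
  • If y = 3: with y = 3, writing x = 2x', every remaining term of the linear equation is divisible by 2, so the left side is ≡ 0 (mod 2); but the right side 27 ≡ 1 (mod 2). No integers can satisfy it.
Both branches are infeasible, so the system has no integer solution.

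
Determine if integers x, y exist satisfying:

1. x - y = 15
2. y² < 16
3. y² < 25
Yes

Take x = 15, y = 0. Substituting into each constraint:
  (1) 15 + 0 = 15 ✓
  (2) y² = (0)² = 0, and 0 < 16 ✓
  (3) y² = (0)² = 0, and 0 < 25 ✓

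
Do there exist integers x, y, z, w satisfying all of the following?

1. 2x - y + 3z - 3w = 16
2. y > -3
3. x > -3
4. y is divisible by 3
Yes

Take x = 2, y = 0, z = 0, w = -4. Substituting into each constraint:
  (1) 2(2) + 0 + 3(0) - 3(-4) = 16 ✓
  (2) 0 > -3 ✓
  (3) 2 > -3 ✓
  (4) 0 = 3 × 0, remainder 0 ✓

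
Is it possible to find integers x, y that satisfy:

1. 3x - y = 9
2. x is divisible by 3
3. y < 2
Yes

Take x = 0, y = -9. Substituting into each constraint:
  (1) 3(0) + 9 = 9 ✓
  (2) 0 = 3 × 0, remainder 0 ✓
  (3) -9 < 2 ✓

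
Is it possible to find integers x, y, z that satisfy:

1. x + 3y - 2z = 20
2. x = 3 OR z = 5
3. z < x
Yes

Take x = 6, y = 8, z = 5. Substituting into each constraint:
  (1) 6 + 3(8) - 2(5) = 20 ✓
  (2) z = 5, target 5 ✓ (second branch holds)
  (3) 5 < 6 ✓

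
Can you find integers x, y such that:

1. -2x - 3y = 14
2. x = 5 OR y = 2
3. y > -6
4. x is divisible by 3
No

The full constraint system is jointly infeasible over the integers. Each constraint and what it forces:

  - -2x - 3y = 14: is a linear equation tying the variables together
  - x = 5 OR y = 2: forces a choice: either x = 5 or y = 2
  - y > -6: bounds one variable relative to a constant
  - x is divisible by 3: restricts x to multiples of 3

Modular obstruction: writing x = 3x', every remaining term of the linear equation is divisible by 3, so the left side is ≡ 0 (mod 3); but the right side 14 ≡ 2 (mod 3). No integers can satisfy it.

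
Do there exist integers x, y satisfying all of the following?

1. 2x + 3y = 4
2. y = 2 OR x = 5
Yes

Take x = -1, y = 2. Substituting into each constraint:
  (1) 2(-1) + 3(2) = 4 ✓
  (2) y = 2, target 2 ✓ (first branch holds)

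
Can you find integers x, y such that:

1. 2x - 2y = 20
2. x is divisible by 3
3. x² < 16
Yes

Take x = 0, y = -10. Substituting into each constraint:
  (1) 2(0) - 2(-10) = 20 ✓
  (2) 0 = 3 × 0, remainder 0 ✓
  (3) x² = (0)² = 0, and 0 < 16 ✓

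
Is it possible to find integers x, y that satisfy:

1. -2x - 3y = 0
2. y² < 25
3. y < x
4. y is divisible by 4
Yes

Take x = 6, y = -4. Substituting into each constraint:
  (1) -2(6) - 3(-4) = 0 ✓
  (2) y² = (-4)² = 16, and 16 < 25 ✓
  (3) -4 < 6 ✓
  (4) -4 = 4 × -1, remainder 0 ✓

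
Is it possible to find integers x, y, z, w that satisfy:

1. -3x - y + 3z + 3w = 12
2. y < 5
Yes

Take x = 0, y = -12, z = 0, w = 0. Substituting into each constraint:
  (1) -3(0) + 12 + 3(0) + 3(0) = 12 ✓
  (2) -12 < 5 ✓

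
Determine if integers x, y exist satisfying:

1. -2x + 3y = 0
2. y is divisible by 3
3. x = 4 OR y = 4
No

The full constraint system is jointly infeasible over the integers. Each constraint and what it forces:

  - -2x + 3y = 0: is a linear equation tying the variables together
  - y is divisible by 3: restricts y to multiples of 3
  - x = 4 OR y = 4: forces a choice: either x = 4 or y = 4

Split on the disjunction (x = 4 OR y = 4):
  • If x = 4: with x = 4, writing y = 3y', every remaining term of the linear equation is divisible by 9, so the left side is ≡ 0 (mod 9); but the right side 8 ≡ 8 (mod 9). No integers can satisfy it.
  • If y = 4: this contradicts the divisibility constraint — 4 is not a multiple of 3.
Both branches are infeasible, so the system has no integer solution.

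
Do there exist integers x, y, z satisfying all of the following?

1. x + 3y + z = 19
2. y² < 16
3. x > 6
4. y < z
Yes

Take x = 18, y = 0, z = 1. Substituting into each constraint:
  (1) 18 + 3(0) + 1 = 19 ✓
  (2) y² = (0)² = 0, and 0 < 16 ✓
  (3) 18 > 6 ✓
  (4) 0 < 1 ✓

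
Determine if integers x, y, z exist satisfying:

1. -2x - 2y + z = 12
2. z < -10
Yes

Take x = -12, y = 0, z = -12. Substituting into each constraint:
  (1) -2(-12) - 2(0) + (-12) = 12 ✓
  (2) -12 < -10 ✓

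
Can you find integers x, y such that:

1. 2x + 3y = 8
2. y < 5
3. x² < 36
Yes

Take x = 1, y = 2. Substituting into each constraint:
  (1) 2(1) + 3(2) = 8 ✓
  (2) 2 < 5 ✓
  (3) x² = (1)² = 1, and 1 < 36 ✓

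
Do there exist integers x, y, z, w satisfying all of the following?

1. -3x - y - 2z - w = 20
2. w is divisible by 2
Yes

Take x = 0, y = 0, z = -10, w = 0. Substituting into each constraint:
  (1) -3(0) + 0 - 2(-10) + 0 = 20 ✓
  (2) 0 = 2 × 0, remainder 0 ✓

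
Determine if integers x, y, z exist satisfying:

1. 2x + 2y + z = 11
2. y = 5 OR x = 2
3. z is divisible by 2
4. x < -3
No

A contradictory subset is {2x + 2y + z = 11, z is divisible by 2}. No integer assignment can satisfy these jointly:

  - 2x + 2y + z = 11: is a linear equation tying the variables together
  - z is divisible by 2: restricts z to multiples of 2

Modular obstruction: writing z = 2z', every remaining term of the linear equation is divisible by 2, so the left side is ≡ 0 (mod 2); but the right side 11 ≡ 1 (mod 2). No integers can satisfy it.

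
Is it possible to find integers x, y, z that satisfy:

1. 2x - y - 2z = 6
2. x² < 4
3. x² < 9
Yes

Take x = 0, y = 0, z = -3. Substituting into each constraint:
  (1) 2(0) + 0 - 2(-3) = 6 ✓
  (2) x² = (0)² = 0, and 0 < 4 ✓
  (3) x² = (0)² = 0, and 0 < 9 ✓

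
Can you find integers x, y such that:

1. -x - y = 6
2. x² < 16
Yes

Take x = 0, y = -6. Substituting into each constraint:
  (1) 0 + 6 = 6 ✓
  (2) x² = (0)² = 0, and 0 < 16 ✓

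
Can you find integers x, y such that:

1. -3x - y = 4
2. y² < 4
Yes

Take x = -1, y = -1. Substituting into each constraint:
  (1) -3(-1) + 1 = 4 ✓
  (2) y² = (-1)² = 1, and 1 < 4 ✓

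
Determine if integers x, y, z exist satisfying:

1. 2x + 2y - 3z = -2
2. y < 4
Yes

Take x = -1, y = 0, z = 0. Substituting into each constraint:
  (1) 2(-1) + 2(0) - 3(0) = -2 ✓
  (2) 0 < 4 ✓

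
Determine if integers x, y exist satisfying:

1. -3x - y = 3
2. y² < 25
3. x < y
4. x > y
No

A contradictory subset is {x < y, x > y}. No integer assignment can satisfy these jointly:

  - x < y: bounds one variable relative to another variable
  - x > y: bounds one variable relative to another variable

Direct contradiction: y > x and x > y cannot both hold.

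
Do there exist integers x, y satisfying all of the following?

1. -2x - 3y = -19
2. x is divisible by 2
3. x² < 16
Yes

Take x = 2, y = 5. Substituting into each constraint:
  (1) -2(2) - 3(5) = -19 ✓
  (2) 2 = 2 × 1, remainder 0 ✓
  (3) x² = (2)² = 4, and 4 < 16 ✓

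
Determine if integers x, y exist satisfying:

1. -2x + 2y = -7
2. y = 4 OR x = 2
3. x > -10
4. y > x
No

Even the single constraint (-2x + 2y = -7) is infeasible over the integers.

  - -2x + 2y = -7: every term on the left is divisible by 2, so the LHS ≡ 0 (mod 2), but the RHS -7 is not — no integer solution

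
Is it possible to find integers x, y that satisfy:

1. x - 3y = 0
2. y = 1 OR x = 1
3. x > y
Yes

Take x = 3, y = 1. Substituting into each constraint:
  (1) 3 - 3(1) = 0 ✓
  (2) y = 1, target 1 ✓ (first branch holds)
  (3) 3 > 1 ✓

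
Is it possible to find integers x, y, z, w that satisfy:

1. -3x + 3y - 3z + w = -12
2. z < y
Yes

Take x = 5, y = 0, z = -1, w = 0. Substituting into each constraint:
  (1) -3(5) + 3(0) - 3(-1) + 0 = -12 ✓
  (2) -1 < 0 ✓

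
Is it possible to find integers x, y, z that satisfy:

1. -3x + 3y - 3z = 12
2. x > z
Yes

Take x = 0, y = 3, z = -1. Substituting into each constraint:
  (1) -3(0) + 3(3) - 3(-1) = 12 ✓
  (2) 0 > -1 ✓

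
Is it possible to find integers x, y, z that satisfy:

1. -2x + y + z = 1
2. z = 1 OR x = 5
Yes

Take x = 0, y = 0, z = 1. Substituting into each constraint:
  (1) -2(0) + 0 + 1 = 1 ✓
  (2) z = 1, target 1 ✓ (first branch holds)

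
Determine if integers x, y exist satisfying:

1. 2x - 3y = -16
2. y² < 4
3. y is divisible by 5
Yes

Take x = -8, y = 0. Substituting into each constraint:
  (1) 2(-8) - 3(0) = -16 ✓
  (2) y² = (0)² = 0, and 0 < 4 ✓
  (3) 0 = 5 × 0, remainder 0 ✓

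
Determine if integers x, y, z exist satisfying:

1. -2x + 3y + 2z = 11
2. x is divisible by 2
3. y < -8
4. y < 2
Yes

Take x = 0, y = -9, z = 19. Substituting into each constraint:
  (1) -2(0) + 3(-9) + 2(19) = 11 ✓
  (2) 0 = 2 × 0, remainder 0 ✓
  (3) -9 < -8 ✓
  (4) -9 < 2 ✓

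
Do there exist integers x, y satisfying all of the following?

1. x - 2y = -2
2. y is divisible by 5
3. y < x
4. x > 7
Yes

Take x = 8, y = 5. Substituting into each constraint:
  (1) 8 - 2(5) = -2 ✓
  (2) 5 = 5 × 1, remainder 0 ✓
  (3) 5 < 8 ✓
  (4) 8 > 7 ✓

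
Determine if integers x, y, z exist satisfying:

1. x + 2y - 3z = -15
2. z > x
Yes

Take x = -1, y = -7, z = 0. Substituting into each constraint:
  (1) (-1) + 2(-7) - 3(0) = -15 ✓
  (2) 0 > -1 ✓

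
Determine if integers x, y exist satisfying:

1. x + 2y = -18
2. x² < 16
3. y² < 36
No

The full constraint system is jointly infeasible over the integers. Each constraint and what it forces:

  - x + 2y = -18: is a linear equation tying the variables together
  - x² < 16: restricts x to |x| ≤ 3
  - y² < 36: restricts y to |y| ≤ 5

Range argument: with x ∈ [-3, 3], y ∈ [-5, 5], the left side of the equation is at least -13, but the right side is -18 < -13. No integer solution exists.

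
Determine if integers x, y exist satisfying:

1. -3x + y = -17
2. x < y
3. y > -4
Yes

Take x = 9, y = 10. Substituting into each constraint:
  (1) -3(9) + 10 = -17 ✓
  (2) 9 < 10 ✓
  (3) 10 > -4 ✓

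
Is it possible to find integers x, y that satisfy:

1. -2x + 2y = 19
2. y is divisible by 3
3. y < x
No

Even the single constraint (-2x + 2y = 19) is infeasible over the integers.

  - -2x + 2y = 19: every term on the left is divisible by 2, so the LHS ≡ 0 (mod 2), but the RHS 19 is not — no integer solution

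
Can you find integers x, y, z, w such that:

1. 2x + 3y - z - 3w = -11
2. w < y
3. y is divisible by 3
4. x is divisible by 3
Yes

Take x = 0, y = 0, z = 14, w = -1. Substituting into each constraint:
  (1) 2(0) + 3(0) + (-14) - 3(-1) = -11 ✓
  (2) -1 < 0 ✓
  (3) 0 = 3 × 0, remainder 0 ✓
  (4) 0 = 3 × 0, remainder 0 ✓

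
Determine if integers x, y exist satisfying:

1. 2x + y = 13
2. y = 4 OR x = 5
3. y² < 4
No

The full constraint system is jointly infeasible over the integers. Each constraint and what it forces:

  - 2x + y = 13: is a linear equation tying the variables together
  - y = 4 OR x = 5: forces a choice: either y = 4 or x = 5
  - y² < 4: restricts y to |y| ≤ 1

Split on the disjunction (y = 4 OR x = 5):
  • If y = 4: this contradicts y² < 4, which requires |y| ≤ 1.
  • If x = 5: the equation forces y = 3, but y² < 4 requires |y| ≤ 1.
Both branches are infeasible, so the system has no integer solution.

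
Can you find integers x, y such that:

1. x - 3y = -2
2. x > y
Yes

Take x = 4, y = 2. Substituting into each constraint:
  (1) 4 - 3(2) = -2 ✓
  (2) 4 > 2 ✓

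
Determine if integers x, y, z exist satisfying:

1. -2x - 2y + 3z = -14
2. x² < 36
Yes

Take x = 0, y = 7, z = 0. Substituting into each constraint:
  (1) -2(0) - 2(7) + 3(0) = -14 ✓
  (2) x² = (0)² = 0, and 0 < 36 ✓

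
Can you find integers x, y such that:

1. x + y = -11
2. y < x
Yes

Take x = -5, y = -6. Substituting into each constraint:
  (1) (-5) + (-6) = -11 ✓
  (2) -6 < -5 ✓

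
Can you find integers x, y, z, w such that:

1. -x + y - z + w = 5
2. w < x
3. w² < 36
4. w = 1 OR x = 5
Yes

Take x = 2, y = 0, z = -6, w = 1. Substituting into each constraint:
  (1) (-2) + 0 + 6 + 1 = 5 ✓
  (2) 1 < 2 ✓
  (3) w² = (1)² = 1, and 1 < 36 ✓
  (4) w = 1, target 1 ✓ (first branch holds)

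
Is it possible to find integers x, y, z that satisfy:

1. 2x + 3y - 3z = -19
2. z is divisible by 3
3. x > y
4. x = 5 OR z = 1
No

A contradictory subset is {2x + 3y - 3z = -19, z is divisible by 3, x = 5 OR z = 1}. No integer assignment can satisfy these jointly:

  - 2x + 3y - 3z = -19: is a linear equation tying the variables together
  - z is divisible by 3: restricts z to multiples of 3
  - x = 5 OR z = 1: forces a choice: either x = 5 or z = 1

Split on the disjunction (x = 5 OR z = 1):
  • If x = 5: with x = 5, writing z = 3z', every remaining term of the linear equation is divisible by 3, so the left side is ≡ 0 (mod 3); but the right side -29 ≡ 1 (mod 3). No integers can satisfy it.
  • If z = 1: this contradicts the divisibility constraint — 1 is not a multiple of 3.
Both branches are infeasible, so the system has no integer solution.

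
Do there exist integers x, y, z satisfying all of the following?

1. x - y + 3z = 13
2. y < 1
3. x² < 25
Yes

Take x = 0, y = -13, z = 0. Substituting into each constraint:
  (1) 0 + 13 + 3(0) = 13 ✓
  (2) -13 < 1 ✓
  (3) x² = (0)² = 0, and 0 < 25 ✓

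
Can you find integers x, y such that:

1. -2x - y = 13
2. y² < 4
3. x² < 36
No

The full constraint system is jointly infeasible over the integers. Each constraint and what it forces:

  - -2x - y = 13: is a linear equation tying the variables together
  - y² < 4: restricts y to |y| ≤ 1
  - x² < 36: restricts x to |x| ≤ 5

Range argument: with x ∈ [-5, 5], y ∈ [-1, 1], the left side of the equation is at most 11, but the right side is 13 > 11. No integer solution exists.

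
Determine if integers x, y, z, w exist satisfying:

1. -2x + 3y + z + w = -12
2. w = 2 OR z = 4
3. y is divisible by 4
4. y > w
Yes

Take x = 7, y = 0, z = 4, w = -2. Substituting into each constraint:
  (1) -2(7) + 3(0) + 4 + (-2) = -12 ✓
  (2) z = 4, target 4 ✓ (second branch holds)
  (3) 0 = 4 × 0, remainder 0 ✓
  (4) 0 > -2 ✓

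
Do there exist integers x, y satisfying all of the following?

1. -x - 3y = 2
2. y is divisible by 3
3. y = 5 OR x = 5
No

The full constraint system is jointly infeasible over the integers. Each constraint and what it forces:

  - -x - 3y = 2: is a linear equation tying the variables together
  - y is divisible by 3: restricts y to multiples of 3
  - y = 5 OR x = 5: forces a choice: either y = 5 or x = 5

Split on the disjunction (y = 5 OR x = 5):
  • If y = 5: this contradicts the divisibility constraint — 5 is not a multiple of 3.
  • If x = 5: with x = 5, writing y = 3y', every remaining term of the linear equation is divisible by 9, so the left side is ≡ 0 (mod 9); but the right side 7 ≡ 7 (mod 9). No integers can satisfy it.
Both branches are infeasible, so the system has no integer solution.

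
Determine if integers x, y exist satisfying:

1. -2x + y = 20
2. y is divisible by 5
Yes

Take x = -10, y = 0. Substituting into each constraint:
  (1) -2(-10) + 0 = 20 ✓
  (2) 0 = 5 × 0, remainder 0 ✓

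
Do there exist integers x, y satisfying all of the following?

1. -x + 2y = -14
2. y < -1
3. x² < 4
Yes

Take x = 0, y = -7. Substituting into each constraint:
  (1) 0 + 2(-7) = -14 ✓
  (2) -7 < -1 ✓
  (3) x² = (0)² = 0, and 0 < 4 ✓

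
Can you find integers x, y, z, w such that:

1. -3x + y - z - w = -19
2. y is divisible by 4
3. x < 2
Yes

Take x = 0, y = 0, z = 19, w = 0. Substituting into each constraint:
  (1) -3(0) + 0 + (-19) + 0 = -19 ✓
  (2) 0 = 4 × 0, remainder 0 ✓
  (3) 0 < 2 ✓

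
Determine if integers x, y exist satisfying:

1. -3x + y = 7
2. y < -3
Yes

Take x = -4, y = -5. Substituting into each constraint:
  (1) -3(-4) + (-5) = 7 ✓
  (2) -5 < -3 ✓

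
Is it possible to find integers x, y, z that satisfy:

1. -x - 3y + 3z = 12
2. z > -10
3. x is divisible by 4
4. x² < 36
Yes

Take x = 0, y = -4, z = 0. Substituting into each constraint:
  (1) 0 - 3(-4) + 3(0) = 12 ✓
  (2) 0 > -10 ✓
  (3) 0 = 4 × 0, remainder 0 ✓
  (4) x² = (0)² = 0, and 0 < 36 ✓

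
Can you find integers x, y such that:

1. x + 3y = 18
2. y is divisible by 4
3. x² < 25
No

The full constraint system is jointly infeasible over the integers. Each constraint and what it forces:

  - x + 3y = 18: is a linear equation tying the variables together
  - y is divisible by 4: restricts y to multiples of 4
  - x² < 25: restricts x to |x| ≤ 4

The bounds confine x to {-4, -3, -2, -1, 0, 1, 2, 3, 4}. For each value, substitute into the equation:
  • x = -4: the equation gives 3y = 22, so y would not be an integer.
  • x = -3: the equation forces y = 7, but 4 does not divide 7.
  • x = -2: the equation gives 3y = 20, so y would not be an integer.
  • x = -1: the equation gives 3y = 19, so y would not be an integer.
  • x = 0: the equation forces y = 6, but 4 does not divide 6.
  • x = 1: the equation gives 3y = 17, so y would not be an integer.
  • x = 2: the equation gives 3y = 16, so y would not be an integer.
  • x = 3: the equation forces y = 5, but 4 does not divide 5.
  • x = 4: the equation gives 3y = 14, so y would not be an integer.
Every case fails, so no integer solution exists.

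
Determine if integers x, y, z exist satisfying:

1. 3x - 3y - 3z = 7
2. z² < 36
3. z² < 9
No

Even the single constraint (3x - 3y - 3z = 7) is infeasible over the integers.

  - 3x - 3y - 3z = 7: every term on the left is divisible by 3, so the LHS ≡ 0 (mod 3), but the RHS 7 is not — no integer solution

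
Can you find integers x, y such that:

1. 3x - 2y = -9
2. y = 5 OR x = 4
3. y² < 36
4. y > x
No

A contradictory subset is {3x - 2y = -9, y = 5 OR x = 4}. No integer assignment can satisfy these jointly:

  - 3x - 2y = -9: is a linear equation tying the variables together
  - y = 5 OR x = 4: forces a choice: either y = 5 or x = 4

Split on the disjunction (y = 5 OR x = 4):
  • If y = 5: with y = 5, every remaining term of the linear equation is divisible by 3, so the left side is ≡ 0 (mod 3); but the right side 1 ≡ 1 (mod 3). No integers can satisfy it.
  • If x = 4: with x = 4, every remaining term of the linear equation is divisible by 2, so the left side is ≡ 0 (mod 2); but the right side -21 ≡ 1 (mod 2). No integers can satisfy it.
Both branches are infeasible, so the system has no integer solution.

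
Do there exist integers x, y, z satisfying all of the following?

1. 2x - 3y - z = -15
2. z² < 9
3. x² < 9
Yes

Take x = 0, y = 5, z = 0. Substituting into each constraint:
  (1) 2(0) - 3(5) + 0 = -15 ✓
  (2) z² = (0)² = 0, and 0 < 9 ✓
  (3) x² = (0)² = 0, and 0 < 9 ✓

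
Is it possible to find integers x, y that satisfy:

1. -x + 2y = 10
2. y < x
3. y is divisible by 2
Yes

Take x = 14, y = 12. Substituting into each constraint:
  (1) (-14) + 2(12) = 10 ✓
  (2) 12 < 14 ✓
  (3) 12 = 2 × 6, remainder 0 ✓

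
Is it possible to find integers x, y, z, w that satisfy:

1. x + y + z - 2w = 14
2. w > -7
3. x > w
Yes

Take x = 1, y = 13, z = 0, w = 0. Substituting into each constraint:
  (1) 1 + 13 + 0 - 2(0) = 14 ✓
  (2) 0 > -7 ✓
  (3) 1 > 0 ✓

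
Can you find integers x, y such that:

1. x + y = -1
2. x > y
Yes

Take x = 0, y = -1. Substituting into each constraint:
  (1) 0 + (-1) = -1 ✓
  (2) 0 > -1 ✓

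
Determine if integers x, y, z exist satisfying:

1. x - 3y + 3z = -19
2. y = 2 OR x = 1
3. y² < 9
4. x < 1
Yes

Take x = -1, y = 2, z = -4. Substituting into each constraint:
  (1) (-1) - 3(2) + 3(-4) = -19 ✓
  (2) y = 2, target 2 ✓ (first branch holds)
  (3) y² = (2)² = 4, and 4 < 9 ✓
  (4) -1 < 1 ✓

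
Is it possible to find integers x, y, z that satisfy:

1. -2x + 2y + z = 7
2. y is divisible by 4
Yes

Take x = -3, y = 0, z = 1. Substituting into each constraint:
  (1) -2(-3) + 2(0) + 1 = 7 ✓
  (2) 0 = 4 × 0, remainder 0 ✓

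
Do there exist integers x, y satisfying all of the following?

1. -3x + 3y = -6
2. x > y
Yes

Take x = 0, y = -2. Substituting into each constraint:
  (1) -3(0) + 3(-2) = -6 ✓
  (2) 0 > -2 ✓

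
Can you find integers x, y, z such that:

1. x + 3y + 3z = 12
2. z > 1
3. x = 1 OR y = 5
Yes

Take x = -9, y = 5, z = 2. Substituting into each constraint:
  (1) (-9) + 3(5) + 3(2) = 12 ✓
  (2) 2 > 1 ✓
  (3) y = 5, target 5 ✓ (second branch holds)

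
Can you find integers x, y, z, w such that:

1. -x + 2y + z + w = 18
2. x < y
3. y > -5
Yes

Take x = 0, y = 1, z = 0, w = 16. Substituting into each constraint:
  (1) 0 + 2(1) + 0 + 16 = 18 ✓
  (2) 0 < 1 ✓
  (3) 1 > -5 ✓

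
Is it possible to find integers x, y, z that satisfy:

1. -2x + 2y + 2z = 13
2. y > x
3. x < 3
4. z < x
No

Even the single constraint (-2x + 2y + 2z = 13) is infeasible over the integers.

  - -2x + 2y + 2z = 13: every term on the left is divisible by 2, so the LHS ≡ 0 (mod 2), but the RHS 13 is not — no integer solution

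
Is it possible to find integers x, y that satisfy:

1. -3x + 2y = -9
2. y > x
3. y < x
No

A contradictory subset is {y > x, y < x}. No integer assignment can satisfy these jointly:

  - y > x: bounds one variable relative to another variable
  - y < x: bounds one variable relative to another variable

Direct contradiction: y > x and x > y cannot both hold.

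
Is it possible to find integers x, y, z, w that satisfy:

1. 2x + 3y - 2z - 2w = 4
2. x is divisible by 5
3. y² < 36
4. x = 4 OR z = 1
Yes

Take x = 5, y = 0, z = 1, w = 2. Substituting into each constraint:
  (1) 2(5) + 3(0) - 2(1) - 2(2) = 4 ✓
  (2) 5 = 5 × 1, remainder 0 ✓
  (3) y² = (0)² = 0, and 0 < 36 ✓
  (4) z = 1, target 1 ✓ (second branch holds)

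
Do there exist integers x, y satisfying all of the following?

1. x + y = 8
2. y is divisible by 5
Yes

Take x = 8, y = 0. Substituting into each constraint:
  (1) 8 + 0 = 8 ✓
  (2) 0 = 5 × 0, remainder 0 ✓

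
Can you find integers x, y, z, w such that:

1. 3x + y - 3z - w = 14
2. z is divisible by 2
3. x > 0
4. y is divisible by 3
Yes

Take x = 5, y = 0, z = 0, w = 1. Substituting into each constraint:
  (1) 3(5) + 0 - 3(0) + (-1) = 14 ✓
  (2) 0 = 2 × 0, remainder 0 ✓
  (3) 5 > 0 ✓
  (4) 0 = 3 × 0, remainder 0 ✓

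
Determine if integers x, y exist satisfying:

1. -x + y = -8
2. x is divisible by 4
Yes

Take x = 0, y = -8. Substituting into each constraint:
  (1) 0 + (-8) = -8 ✓
  (2) 0 = 4 × 0, remainder 0 ✓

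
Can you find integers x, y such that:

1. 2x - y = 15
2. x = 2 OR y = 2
Yes

Take x = 2, y = -11. Substituting into each constraint:
  (1) 2(2) + 11 = 15 ✓
  (2) x = 2, target 2 ✓ (first branch holds)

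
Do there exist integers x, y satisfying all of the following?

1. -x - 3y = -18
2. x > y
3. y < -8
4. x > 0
Yes

Take x = 45, y = -9. Substituting into each constraint:
  (1) (-45) - 3(-9) = -18 ✓
  (2) 45 > -9 ✓
  (3) -9 < -8 ✓
  (4) 45 > 0 ✓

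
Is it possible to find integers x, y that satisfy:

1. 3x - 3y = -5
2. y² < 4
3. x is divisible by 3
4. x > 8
No

Even the single constraint (3x - 3y = -5) is infeasible over the integers.

  - 3x - 3y = -5: every term on the left is divisible by 3, so the LHS ≡ 0 (mod 3), but the RHS -5 is not — no integer solution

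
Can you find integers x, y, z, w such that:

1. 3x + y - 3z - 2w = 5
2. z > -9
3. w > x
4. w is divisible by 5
Yes

Take x = -1, y = 8, z = 0, w = 0. Substituting into each constraint:
  (1) 3(-1) + 8 - 3(0) - 2(0) = 5 ✓
  (2) 0 > -9 ✓
  (3) 0 > -1 ✓
  (4) 0 = 5 × 0, remainder 0 ✓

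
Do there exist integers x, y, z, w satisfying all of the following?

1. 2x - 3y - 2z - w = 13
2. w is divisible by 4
Yes

Take x = 8, y = 1, z = 0, w = 0. Substituting into each constraint:
  (1) 2(8) - 3(1) - 2(0) + 0 = 13 ✓
  (2) 0 = 4 × 0, remainder 0 ✓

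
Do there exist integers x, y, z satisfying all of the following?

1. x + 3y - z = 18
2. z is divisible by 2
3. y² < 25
Yes

Take x = 12, y = 2, z = 0. Substituting into each constraint:
  (1) 12 + 3(2) + 0 = 18 ✓
  (2) 0 = 2 × 0, remainder 0 ✓
  (3) y² = (2)² = 4, and 4 < 25 ✓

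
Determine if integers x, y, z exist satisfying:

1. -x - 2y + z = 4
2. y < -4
Yes

Take x = 0, y = -5, z = -6. Substituting into each constraint:
  (1) 0 - 2(-5) + (-6) = 4 ✓
  (2) -5 < -4 ✓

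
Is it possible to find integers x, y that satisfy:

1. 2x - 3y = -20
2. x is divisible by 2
Yes

Take x = 2, y = 8. Substituting into each constraint:
  (1) 2(2) - 3(8) = -20 ✓
  (2) 2 = 2 × 1, remainder 0 ✓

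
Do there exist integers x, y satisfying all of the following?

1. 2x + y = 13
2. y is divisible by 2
No

The full constraint system is jointly infeasible over the integers. Each constraint and what it forces:

  - 2x + y = 13: is a linear equation tying the variables together
  - y is divisible by 2: restricts y to multiples of 2

Modular obstruction: writing y = 2y', every remaining term of the linear equation is divisible by 2, so the left side is ≡ 0 (mod 2); but the right side 13 ≡ 1 (mod 2). No integers can satisfy it.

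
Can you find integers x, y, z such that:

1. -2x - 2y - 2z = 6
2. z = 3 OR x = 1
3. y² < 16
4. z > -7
Yes

Take x = 1, y = -2, z = -2. Substituting into each constraint:
  (1) -2(1) - 2(-2) - 2(-2) = 6 ✓
  (2) x = 1, target 1 ✓ (second branch holds)
  (3) y² = (-2)² = 4, and 4 < 16 ✓
  (4) -2 > -7 ✓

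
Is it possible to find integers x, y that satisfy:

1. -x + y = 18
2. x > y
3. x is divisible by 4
No

A contradictory subset is {-x + y = 18, x > y}. No integer assignment can satisfy these jointly:

  - -x + y = 18: is a linear equation tying the variables together
  - x > y: bounds one variable relative to another variable

From the equation, x − y = -18, i.e. x − y = -18; but x > y requires x − y ≥ 1. Contradiction.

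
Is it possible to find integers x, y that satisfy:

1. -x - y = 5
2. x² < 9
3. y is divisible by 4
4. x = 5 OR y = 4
No

A contradictory subset is {-x - y = 5, x² < 9, x = 5 OR y = 4}. No integer assignment can satisfy these jointly:

  - -x - y = 5: is a linear equation tying the variables together
  - x² < 9: restricts x to |x| ≤ 2
  - x = 5 OR y = 4: forces a choice: either x = 5 or y = 4

Split on the disjunction (x = 5 OR y = 4):
  • If x = 5: this contradicts x² < 9, which requires |x| ≤ 2.
  • If y = 4: the equation forces x = -9, but x² < 9 requires |x| ≤ 2.
Both branches are infeasible, so the system has no integer solution.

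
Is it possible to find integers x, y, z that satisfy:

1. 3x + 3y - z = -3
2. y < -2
Yes

Take x = 2, y = -3, z = 0. Substituting into each constraint:
  (1) 3(2) + 3(-3) + 0 = -3 ✓
  (2) -3 < -2 ✓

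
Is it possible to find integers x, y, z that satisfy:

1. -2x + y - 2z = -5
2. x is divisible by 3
Yes

Take x = 0, y = 1, z = 3. Substituting into each constraint:
  (1) -2(0) + 1 - 2(3) = -5 ✓
  (2) 0 = 3 × 0, remainder 0 ✓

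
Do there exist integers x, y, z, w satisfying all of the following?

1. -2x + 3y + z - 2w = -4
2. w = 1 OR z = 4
Yes

Take x = 4, y = 0, z = 4, w = 0. Substituting into each constraint:
  (1) -2(4) + 3(0) + 4 - 2(0) = -4 ✓
  (2) z = 4, target 4 ✓ (second branch holds)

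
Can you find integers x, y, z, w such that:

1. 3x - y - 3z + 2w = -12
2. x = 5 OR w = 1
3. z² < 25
Yes

Take x = 0, y = 14, z = 0, w = 1. Substituting into each constraint:
  (1) 3(0) + (-14) - 3(0) + 2(1) = -12 ✓
  (2) w = 1, target 1 ✓ (second branch holds)
  (3) z² = (0)² = 0, and 0 < 25 ✓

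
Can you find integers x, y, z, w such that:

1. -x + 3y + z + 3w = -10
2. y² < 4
Yes

Take x = 0, y = 0, z = -10, w = 0. Substituting into each constraint:
  (1) 0 + 3(0) + (-10) + 3(0) = -10 ✓
  (2) y² = (0)² = 0, and 0 < 4 ✓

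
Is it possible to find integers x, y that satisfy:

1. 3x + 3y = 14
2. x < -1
No

Even the single constraint (3x + 3y = 14) is infeasible over the integers.

  - 3x + 3y = 14: every term on the left is divisible by 3, so the LHS ≡ 0 (mod 3), but the RHS 14 is not — no integer solution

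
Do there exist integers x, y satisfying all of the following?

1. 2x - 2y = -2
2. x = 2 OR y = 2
Yes

Take x = 1, y = 2. Substituting into each constraint:
  (1) 2(1) - 2(2) = -2 ✓
  (2) y = 2, target 2 ✓ (second branch holds)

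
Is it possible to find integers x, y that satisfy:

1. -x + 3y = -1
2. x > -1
Yes

Take x = 1, y = 0. Substituting into each constraint:
  (1) (-1) + 3(0) = -1 ✓
  (2) 1 > -1 ✓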